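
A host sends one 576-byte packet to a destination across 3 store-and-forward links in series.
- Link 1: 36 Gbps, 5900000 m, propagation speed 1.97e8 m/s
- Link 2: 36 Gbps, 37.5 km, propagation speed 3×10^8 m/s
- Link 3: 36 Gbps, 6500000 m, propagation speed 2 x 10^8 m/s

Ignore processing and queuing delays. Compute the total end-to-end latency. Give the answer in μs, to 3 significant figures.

L = 576 × 8 = 4608 bits.
Transmission delay per hop = L/R = 4608/36000000000 = 0.128 μs; 3 hops → 0.384 μs.
Propagation delays (d/s per hop): 29949.2, 125, 32500 μs; sum = 62574.2 μs.
End-to-end = 62600 μs.

62600 μs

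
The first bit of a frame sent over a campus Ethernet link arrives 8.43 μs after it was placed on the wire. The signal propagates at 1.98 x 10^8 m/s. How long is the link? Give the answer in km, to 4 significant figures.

d = s × t_prop = 198000000 × 8.43e-06 = 1.669 km.

1.669 km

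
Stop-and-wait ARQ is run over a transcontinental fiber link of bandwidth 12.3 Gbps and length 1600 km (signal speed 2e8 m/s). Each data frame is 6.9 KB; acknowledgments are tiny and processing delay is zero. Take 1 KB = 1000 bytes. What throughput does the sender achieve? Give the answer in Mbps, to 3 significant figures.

3.45 Mbps

t_tx = L/R = 55200/12300000000 = 4.4878e-06 s.
t_prop = 1600000/200000000 = 0.008 s; RTT = 0.016 s.
Cycle = t_tx + RTT = 0.0160045 s.
Throughput = L / cycle = 55200 / 0.0160045 = 3.45 Mbps.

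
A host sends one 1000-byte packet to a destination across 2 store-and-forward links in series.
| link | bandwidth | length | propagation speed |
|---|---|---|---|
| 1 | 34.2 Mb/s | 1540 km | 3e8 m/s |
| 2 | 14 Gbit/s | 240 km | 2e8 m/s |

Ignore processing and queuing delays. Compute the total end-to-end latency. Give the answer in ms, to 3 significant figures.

6.57 ms

L = 1000 × 8 = 8000 bits.
Transmission delays (L/R per hop): 0.233918, 0.000571429 ms; sum = 0.23449 ms.
Propagation delays (d/s per hop): 5.13333, 1.2 ms; sum = 6.33333 ms.
End-to-end = 6.57 ms.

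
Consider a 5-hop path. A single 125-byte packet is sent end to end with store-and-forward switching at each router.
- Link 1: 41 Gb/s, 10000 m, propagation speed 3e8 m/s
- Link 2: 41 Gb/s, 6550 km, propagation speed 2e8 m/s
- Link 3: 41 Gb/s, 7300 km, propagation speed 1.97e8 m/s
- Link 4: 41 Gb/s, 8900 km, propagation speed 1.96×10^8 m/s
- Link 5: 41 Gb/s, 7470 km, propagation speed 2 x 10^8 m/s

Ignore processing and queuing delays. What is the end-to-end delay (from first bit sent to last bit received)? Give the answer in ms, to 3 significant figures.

L = 125 × 8 = 1000 bits.
Transmission delay per hop = L/R = 1000/41000000000 = 2.43902e-05 ms; 5 hops → 0.000121951 ms.
Propagation delays (d/s per hop): 0.0333333, 32.75, 37.0558, 45.4082, 37.35 ms; sum = 152.597 ms.
End-to-end = 153 ms.

153 ms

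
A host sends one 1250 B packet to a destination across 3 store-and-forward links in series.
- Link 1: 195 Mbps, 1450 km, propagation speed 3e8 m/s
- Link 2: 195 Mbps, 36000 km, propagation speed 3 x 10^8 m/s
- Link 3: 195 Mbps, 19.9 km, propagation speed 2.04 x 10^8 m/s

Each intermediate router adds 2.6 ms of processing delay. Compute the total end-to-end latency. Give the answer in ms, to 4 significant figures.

L = 1250 × 8 = 10000 bits.
Transmission delay per hop = L/R = 10000/195000000 = 0.0512821 ms; 3 hops → 0.153846 ms.
Propagation delays (d/s per hop): 4.83333, 120, 0.097549 ms; sum = 124.931 ms.
Processing at 2 router(s): 2 × 2.6 ms = 5.2 ms.
End-to-end = 130.3 ms.

130.3 ms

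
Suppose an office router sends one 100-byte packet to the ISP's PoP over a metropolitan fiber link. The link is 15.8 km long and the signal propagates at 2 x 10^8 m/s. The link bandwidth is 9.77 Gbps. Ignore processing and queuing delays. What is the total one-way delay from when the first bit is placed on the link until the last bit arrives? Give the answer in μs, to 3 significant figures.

79.1 μs

L = 100 × 8 = 800 bits.
Transmission delay = L/R = 800 / 9770000000 = 0.0818833 μs.
Propagation delay = d/s = 15800 m / 200000000 m/s = 79 μs.
Total = 79.1 μs.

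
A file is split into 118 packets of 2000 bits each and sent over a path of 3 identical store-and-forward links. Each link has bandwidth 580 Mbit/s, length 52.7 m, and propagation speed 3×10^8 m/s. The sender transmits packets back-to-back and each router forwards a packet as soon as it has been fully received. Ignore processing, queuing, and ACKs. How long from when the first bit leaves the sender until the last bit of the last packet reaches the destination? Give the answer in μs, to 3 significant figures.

414 μs

Per-hop transmission t_tx = L/R = 2000/580000000 = 3.44828 μs.
Per-hop propagation t_prop = 52.7/300000000 = 0.175667 μs.
Pipeline fill: first packet needs 3·t_tx to clear all hops; remaining 117 packets each add one t_tx.
Total = (3+118-1)·t_tx + 3·t_prop = 120·3.44828 + 3·0.175667 = 414 μs.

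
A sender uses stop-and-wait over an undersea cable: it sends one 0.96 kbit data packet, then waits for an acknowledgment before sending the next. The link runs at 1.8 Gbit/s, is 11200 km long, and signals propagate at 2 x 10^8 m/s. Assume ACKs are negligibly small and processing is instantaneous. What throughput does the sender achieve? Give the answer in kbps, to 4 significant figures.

t_tx = L/R = 960/1800000000 = 5.33333e-07 s.
t_prop = 11200000/200000000 = 0.056 s; RTT = 0.112 s.
Cycle = t_tx + RTT = 0.112001 s.
Throughput = L / cycle = 960 / 0.112001 = 8.571 kbps.

8.571 kbps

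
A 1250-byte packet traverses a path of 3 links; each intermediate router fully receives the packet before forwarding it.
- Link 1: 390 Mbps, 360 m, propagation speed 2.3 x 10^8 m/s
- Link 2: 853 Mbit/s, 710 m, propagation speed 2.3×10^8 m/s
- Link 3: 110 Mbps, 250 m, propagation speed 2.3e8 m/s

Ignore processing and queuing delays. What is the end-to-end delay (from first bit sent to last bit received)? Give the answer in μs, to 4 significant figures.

134.0 μs

L = 1250 × 8 = 10000 bits.
Transmission delays (L/R per hop): 25.641, 11.7233, 90.9091 μs; sum = 128.273 μs.
Propagation delays (d/s per hop): 1.56522, 3.08696, 1.08696 μs; sum = 5.73913 μs.
End-to-end = 134.0 μs.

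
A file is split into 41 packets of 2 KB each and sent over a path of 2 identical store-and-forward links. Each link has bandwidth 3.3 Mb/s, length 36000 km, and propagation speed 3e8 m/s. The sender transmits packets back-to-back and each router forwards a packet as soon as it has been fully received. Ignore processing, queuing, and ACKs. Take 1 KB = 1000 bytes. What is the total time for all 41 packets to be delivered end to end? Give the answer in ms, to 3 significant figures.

444 ms

Per-hop transmission t_tx = L/R = 16000/3300000 = 4.84848 ms.
Per-hop propagation t_prop = 36000000/300000000 = 120 ms.
Pipeline fill: first packet needs 2·t_tx to clear all hops; remaining 40 packets each add one t_tx.
Total = (2+41-1)·t_tx + 2·t_prop = 42·4.84848 + 2·120 = 444 ms.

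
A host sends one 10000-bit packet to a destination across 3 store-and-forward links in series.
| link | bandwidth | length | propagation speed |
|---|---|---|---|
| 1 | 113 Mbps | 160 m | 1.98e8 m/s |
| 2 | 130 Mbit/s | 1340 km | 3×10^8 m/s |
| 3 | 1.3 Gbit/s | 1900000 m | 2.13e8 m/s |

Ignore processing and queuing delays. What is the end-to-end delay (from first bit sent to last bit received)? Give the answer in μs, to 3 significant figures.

13600 μs

Transmission delays (L/R per hop): 88.4956, 76.9231, 7.69231 μs; sum = 173.111 μs.
Propagation delays (d/s per hop): 0.808081, 4466.67, 8920.19 μs; sum = 13387.7 μs.
End-to-end = 13600 μs.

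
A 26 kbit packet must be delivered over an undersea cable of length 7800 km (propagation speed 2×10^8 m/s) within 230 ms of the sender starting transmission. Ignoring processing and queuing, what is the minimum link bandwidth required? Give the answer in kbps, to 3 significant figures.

136 kbps

Propagation delay = 7800000 / 200000000 = 39 ms.
Transmission budget = 230 − 39 = 191 ms.
R ≥ L / t_tx = 26000 bits / 0.191 s = 136 kbps.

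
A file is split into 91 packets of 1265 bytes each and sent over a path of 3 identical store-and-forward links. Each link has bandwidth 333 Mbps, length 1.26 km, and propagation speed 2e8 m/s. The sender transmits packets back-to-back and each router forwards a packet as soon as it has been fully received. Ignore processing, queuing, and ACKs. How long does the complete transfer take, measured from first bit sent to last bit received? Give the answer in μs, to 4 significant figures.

Per-hop transmission t_tx = L/R = 10120/333000000 = 30.3904 μs.
Per-hop propagation t_prop = 1260/200000000 = 6.3 μs.
Pipeline fill: first packet needs 3·t_tx to clear all hops; remaining 90 packets each add one t_tx.
Total = (3+91-1)·t_tx + 3·t_prop = 93·30.3904 + 3·6.3 = 2845 μs.

2845 μs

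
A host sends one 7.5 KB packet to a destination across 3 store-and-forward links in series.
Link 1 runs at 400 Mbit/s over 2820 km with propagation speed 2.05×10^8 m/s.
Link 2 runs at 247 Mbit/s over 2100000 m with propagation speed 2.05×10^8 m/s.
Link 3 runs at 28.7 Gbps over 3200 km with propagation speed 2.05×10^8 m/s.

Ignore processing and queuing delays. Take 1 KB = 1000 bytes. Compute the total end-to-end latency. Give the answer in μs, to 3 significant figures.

40000 μs

L = 60000 bits.
Transmission delays (L/R per hop): 150, 242.915, 2.09059 μs; sum = 395.006 μs.
Propagation delays (d/s per hop): 13756.1, 10243.9, 15609.8 μs; sum = 39609.8 μs.
End-to-end = 40000 μs.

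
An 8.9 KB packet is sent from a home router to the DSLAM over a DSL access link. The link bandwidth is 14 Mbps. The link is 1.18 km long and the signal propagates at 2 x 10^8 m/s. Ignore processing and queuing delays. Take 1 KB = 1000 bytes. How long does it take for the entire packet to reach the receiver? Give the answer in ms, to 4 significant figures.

5.092 ms

L = 71200 bits.
Transmission delay = L/R = 71200 / 14000000 = 5.08571 ms.
Propagation delay = d/s = 1180 m / 200000000 m/s = 0.0059 ms.
Total = 5.092 ms.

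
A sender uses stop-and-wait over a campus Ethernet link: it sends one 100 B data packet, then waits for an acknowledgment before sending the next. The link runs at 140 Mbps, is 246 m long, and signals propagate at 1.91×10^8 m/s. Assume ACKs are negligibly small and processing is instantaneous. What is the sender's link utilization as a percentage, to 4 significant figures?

68.93 %

t_tx = L/R = 800/140000000 = 5.71429e-06 s.
t_prop = 246/191000000 = 1.28796e-06 s; RTT = 2.57592e-06 s.
Cycle = t_tx + RTT = 8.2902e-06 s.
Utilization = t_tx / cycle = 5.71429e-06/8.2902e-06 = 68.93 %.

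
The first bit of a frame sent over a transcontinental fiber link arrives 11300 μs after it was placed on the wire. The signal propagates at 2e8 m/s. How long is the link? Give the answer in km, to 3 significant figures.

2260 km

d = s × t_prop = 200000000 × 0.0113 = 2260 km.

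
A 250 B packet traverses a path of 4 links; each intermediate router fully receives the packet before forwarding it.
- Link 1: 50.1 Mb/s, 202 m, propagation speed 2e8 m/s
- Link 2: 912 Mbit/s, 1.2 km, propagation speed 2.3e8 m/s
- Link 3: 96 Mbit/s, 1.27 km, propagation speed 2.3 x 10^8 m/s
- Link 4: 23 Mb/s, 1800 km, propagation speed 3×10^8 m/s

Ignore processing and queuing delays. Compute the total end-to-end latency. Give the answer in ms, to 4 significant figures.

6.162 ms

L = 250 × 8 = 2000 bits.
Transmission delays (L/R per hop): 0.0399202, 0.00219298, 0.0208333, 0.0869565 ms; sum = 0.149903 ms.
Propagation delays (d/s per hop): 0.00101, 0.00521739, 0.00552174, 6 ms; sum = 6.01175 ms.
End-to-end = 6.162 ms.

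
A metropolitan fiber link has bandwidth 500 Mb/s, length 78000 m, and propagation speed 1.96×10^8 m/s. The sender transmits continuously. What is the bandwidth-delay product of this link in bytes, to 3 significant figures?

Propagation delay = 78000 / 196000000 = 0.000397959 s.
BDP = R × t_prop = 500000000 × 0.000397959 = 198980 bits.
In bytes: 198980/8 = 24900 bytes.

24900 bytes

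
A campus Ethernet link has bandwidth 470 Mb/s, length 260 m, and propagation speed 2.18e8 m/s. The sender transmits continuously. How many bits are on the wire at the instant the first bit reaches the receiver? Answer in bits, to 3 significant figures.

Propagation delay = 260 / 2.18e+08 = 1.19266e-06 s.
BDP = R × t_prop = 470000000 × 1.19266e-06 = 560.55 bits.

561 bits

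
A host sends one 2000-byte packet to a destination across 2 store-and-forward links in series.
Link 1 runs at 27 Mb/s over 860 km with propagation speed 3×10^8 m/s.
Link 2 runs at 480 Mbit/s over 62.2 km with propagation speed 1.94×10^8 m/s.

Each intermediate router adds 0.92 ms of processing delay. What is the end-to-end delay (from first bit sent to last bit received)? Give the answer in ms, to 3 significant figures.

L = 2000 × 8 = 16000 bits.
Transmission delays (L/R per hop): 0.592593, 0.0333333 ms; sum = 0.625926 ms.
Propagation delays (d/s per hop): 2.86667, 0.320619 ms; sum = 3.18729 ms.
Processing at 1 router(s): 1 × 0.92 ms = 0.92 ms.
End-to-end = 4.73 ms.

4.73 ms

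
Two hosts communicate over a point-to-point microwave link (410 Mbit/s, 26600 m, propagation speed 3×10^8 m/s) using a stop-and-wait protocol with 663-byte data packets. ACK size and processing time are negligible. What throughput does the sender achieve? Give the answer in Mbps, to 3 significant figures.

27.9 Mbps

t_tx = L/R = 5304/410000000 = 1.29366e-05 s.
t_prop = 26600/300000000 = 8.86667e-05 s; RTT = 0.000177333 s.
Cycle = t_tx + RTT = 0.00019027 s.
Throughput = L / cycle = 5304 / 0.00019027 = 27.9 Mbps.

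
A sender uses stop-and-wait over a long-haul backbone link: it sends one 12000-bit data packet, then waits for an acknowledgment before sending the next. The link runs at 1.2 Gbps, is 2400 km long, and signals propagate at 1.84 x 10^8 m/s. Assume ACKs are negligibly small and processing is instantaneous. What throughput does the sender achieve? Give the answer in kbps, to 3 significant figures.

t_tx = L/R = 12000/1200000000 = 1e-05 s.
t_prop = 2400000/184000000 = 0.0130435 s; RTT = 0.026087 s.
Cycle = t_tx + RTT = 0.026097 s.
Throughput = L / cycle = 12000 / 0.026097 = 460 kbps.

460 kbps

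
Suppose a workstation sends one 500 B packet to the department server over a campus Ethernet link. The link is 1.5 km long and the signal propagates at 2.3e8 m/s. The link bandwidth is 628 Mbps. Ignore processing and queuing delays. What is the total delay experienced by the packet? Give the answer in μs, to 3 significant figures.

12.9 μs

L = 500 × 8 = 4000 bits.
Transmission delay = L/R = 4000 / 628000000 = 6.36943 μs.
Propagation delay = d/s = 1500 m / 2.3e+08 m/s = 6.52174 μs.
Total = 12.9 μs.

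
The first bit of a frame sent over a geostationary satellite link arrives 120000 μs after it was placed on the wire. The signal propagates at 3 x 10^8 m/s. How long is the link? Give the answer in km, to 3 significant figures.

36000 km

d = s × t_prop = 300000000 × 0.12 = 36000 km.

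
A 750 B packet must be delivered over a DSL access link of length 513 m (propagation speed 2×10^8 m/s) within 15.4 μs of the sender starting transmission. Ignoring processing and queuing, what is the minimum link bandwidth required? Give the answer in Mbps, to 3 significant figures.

L = 6000 bits.
Propagation delay = 513 / 200000000 = 2.565 μs.
Transmission budget = 15.4 − 2.565 = 12.835 μs.
R ≥ L / t_tx = 6000 bits / 1.2835e-05 s = 467 Mbps.

467 Mbps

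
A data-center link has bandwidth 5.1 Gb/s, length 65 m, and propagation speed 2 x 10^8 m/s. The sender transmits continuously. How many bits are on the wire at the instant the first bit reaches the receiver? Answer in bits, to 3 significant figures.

Propagation delay = 65 / 200000000 = 3.25e-07 s.
BDP = R × t_prop = 5100000000 × 3.25e-07 = 1657.5 bits.

1660 bits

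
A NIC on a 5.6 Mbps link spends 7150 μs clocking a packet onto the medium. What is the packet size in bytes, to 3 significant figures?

5010 bytes

L = R × t_tx = 5600000 b/s × 0.00715 s = 40040 bits.
In bytes: 40040 / 8 = 5010 bytes.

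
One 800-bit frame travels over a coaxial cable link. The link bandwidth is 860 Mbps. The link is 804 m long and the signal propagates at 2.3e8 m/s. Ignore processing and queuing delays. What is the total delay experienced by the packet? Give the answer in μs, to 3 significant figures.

Transmission delay = L/R = 800 / 860000000 = 0.930233 μs.
Propagation delay = d/s = 804 m / 2.3e+08 m/s = 3.49565 μs.
Total = 4.43 μs.

4.43 μs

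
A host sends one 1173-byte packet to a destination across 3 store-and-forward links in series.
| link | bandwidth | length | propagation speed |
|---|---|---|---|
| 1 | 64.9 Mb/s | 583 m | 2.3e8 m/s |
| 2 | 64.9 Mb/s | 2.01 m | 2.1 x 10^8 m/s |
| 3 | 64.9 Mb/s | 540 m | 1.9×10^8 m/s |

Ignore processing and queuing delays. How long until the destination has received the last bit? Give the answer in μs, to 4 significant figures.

L = 1173 × 8 = 9384 bits.
Transmission delay per hop = L/R = 9384/6.49e+07 = 144.592 μs; 3 hops → 433.775 μs.
Propagation delays (d/s per hop): 2.53478, 0.00957143, 2.84211 μs; sum = 5.38646 μs.
End-to-end = 439.2 μs.

439.2 μs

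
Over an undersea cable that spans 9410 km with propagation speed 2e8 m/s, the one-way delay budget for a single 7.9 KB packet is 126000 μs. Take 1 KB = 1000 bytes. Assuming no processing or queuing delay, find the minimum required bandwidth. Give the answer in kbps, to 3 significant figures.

L = 63200 bits.
Propagation delay = 9410000 / 200000000 = 47050 μs.
Transmission budget = 126000 − 47050 = 78950 μs.
R ≥ L / t_tx = 63200 bits / 0.07895 s = 801 kbps.

801 kbps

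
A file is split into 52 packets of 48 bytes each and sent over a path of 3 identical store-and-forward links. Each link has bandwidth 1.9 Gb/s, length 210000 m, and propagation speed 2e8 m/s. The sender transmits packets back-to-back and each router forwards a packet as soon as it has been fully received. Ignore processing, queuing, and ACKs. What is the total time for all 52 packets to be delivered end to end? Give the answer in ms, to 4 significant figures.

3.161 ms

Per-hop transmission t_tx = L/R = 384/1900000000 = 0.000202105 ms.
Per-hop propagation t_prop = 210000/200000000 = 1.05 ms.
Pipeline fill: first packet needs 3·t_tx to clear all hops; remaining 51 packets each add one t_tx.
Total = (3+52-1)·t_tx + 3·t_prop = 54·0.000202105 + 3·1.05 = 3.161 ms.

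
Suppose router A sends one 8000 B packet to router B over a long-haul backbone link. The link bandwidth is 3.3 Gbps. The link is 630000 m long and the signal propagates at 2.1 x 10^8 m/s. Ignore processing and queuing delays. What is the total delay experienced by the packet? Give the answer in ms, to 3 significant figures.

3.02 ms

L = 8000 × 8 = 64000 bits.
Transmission delay = L/R = 64000 / 3300000000 = 0.0193939 ms.
Propagation delay = d/s = 630000 m / 210000000 m/s = 3 ms.
Total = 3.02 ms.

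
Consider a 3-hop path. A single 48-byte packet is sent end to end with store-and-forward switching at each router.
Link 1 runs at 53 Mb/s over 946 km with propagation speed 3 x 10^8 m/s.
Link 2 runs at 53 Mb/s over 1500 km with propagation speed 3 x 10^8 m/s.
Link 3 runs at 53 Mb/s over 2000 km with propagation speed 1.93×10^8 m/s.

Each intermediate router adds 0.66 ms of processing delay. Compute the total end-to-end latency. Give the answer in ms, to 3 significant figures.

L = 48 × 8 = 384 bits.
Transmission delay per hop = L/R = 384/53000000 = 0.00724528 ms; 3 hops → 0.0217358 ms.
Propagation delays (d/s per hop): 3.15333, 5, 10.3627 ms; sum = 18.516 ms.
Processing at 2 router(s): 2 × 0.66 ms = 1.32 ms.
End-to-end = 19.9 ms.

19.9 ms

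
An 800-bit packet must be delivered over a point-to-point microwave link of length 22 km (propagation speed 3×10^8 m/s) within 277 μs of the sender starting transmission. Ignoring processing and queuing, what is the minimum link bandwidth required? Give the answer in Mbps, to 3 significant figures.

3.93 Mbps

Propagation delay = 22000 / 300000000 = 73.3333 μs.
Transmission budget = 277 − 73.3333 = 203.667 μs.
R ≥ L / t_tx = 800 bits / 0.000203667 s = 3.93 Mbps.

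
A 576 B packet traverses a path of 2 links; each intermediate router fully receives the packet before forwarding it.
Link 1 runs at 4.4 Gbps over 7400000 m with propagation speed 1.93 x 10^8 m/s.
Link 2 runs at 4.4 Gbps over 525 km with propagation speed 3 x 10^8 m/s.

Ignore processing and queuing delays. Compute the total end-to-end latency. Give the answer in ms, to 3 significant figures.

L = 576 × 8 = 4608 bits.
Transmission delay per hop = L/R = 4608/4400000000 = 0.00104727 ms; 2 hops → 0.00209455 ms.
Propagation delays (d/s per hop): 38.342, 1.75 ms; sum = 40.092 ms.
End-to-end = 40.1 ms.

40.1 ms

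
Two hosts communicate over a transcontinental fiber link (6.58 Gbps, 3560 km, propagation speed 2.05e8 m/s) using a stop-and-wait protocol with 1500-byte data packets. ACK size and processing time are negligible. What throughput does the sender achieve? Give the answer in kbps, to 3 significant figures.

t_tx = L/R = 12000/6580000000 = 1.82371e-06 s.
t_prop = 3560000/2.05e+08 = 0.0173659 s; RTT = 0.0347317 s.
Cycle = t_tx + RTT = 0.0347335 s.
Throughput = L / cycle = 12000 / 0.0347335 = 345 kbps.

345 kbps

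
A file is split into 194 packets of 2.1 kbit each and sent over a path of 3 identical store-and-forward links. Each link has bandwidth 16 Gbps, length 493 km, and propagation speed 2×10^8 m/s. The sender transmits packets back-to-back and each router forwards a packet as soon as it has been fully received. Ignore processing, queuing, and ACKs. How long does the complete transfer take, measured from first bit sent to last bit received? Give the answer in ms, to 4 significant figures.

Per-hop transmission t_tx = L/R = 2100/16000000000 = 0.00013125 ms.
Per-hop propagation t_prop = 493000/200000000 = 2.465 ms.
Pipeline fill: first packet needs 3·t_tx to clear all hops; remaining 193 packets each add one t_tx.
Total = (3+194-1)·t_tx + 3·t_prop = 196·0.00013125 + 3·2.465 = 7.421 ms.

7.421 ms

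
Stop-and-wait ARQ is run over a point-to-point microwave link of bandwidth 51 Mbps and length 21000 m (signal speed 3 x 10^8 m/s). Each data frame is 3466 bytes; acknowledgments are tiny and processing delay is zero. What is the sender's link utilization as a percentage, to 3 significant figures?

t_tx = L/R = 27728/51000000 = 0.000543686 s.
t_prop = 21000/300000000 = 7e-05 s; RTT = 0.00014 s.
Cycle = t_tx + RTT = 0.000683686 s.
Utilization = t_tx / cycle = 0.000543686/0.000683686 = 79.5 %.

79.5 %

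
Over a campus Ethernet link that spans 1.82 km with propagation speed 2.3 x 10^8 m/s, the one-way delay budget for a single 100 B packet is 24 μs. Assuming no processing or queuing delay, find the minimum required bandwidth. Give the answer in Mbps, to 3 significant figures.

49.7 Mbps

L = 800 bits.
Propagation delay = 1820 / 2.3e+08 = 7.91304 μs.
Transmission budget = 24 − 7.91304 = 16.087 μs.
R ≥ L / t_tx = 800 bits / 1.6087e-05 s = 49.7 Mbps.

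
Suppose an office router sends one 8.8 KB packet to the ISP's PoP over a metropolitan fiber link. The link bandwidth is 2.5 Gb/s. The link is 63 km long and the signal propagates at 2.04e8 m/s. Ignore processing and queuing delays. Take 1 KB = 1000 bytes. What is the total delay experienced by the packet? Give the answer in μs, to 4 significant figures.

337.0 μs

L = 70400 bits.
Transmission delay = L/R = 70400 / 2500000000 = 28.16 μs.
Propagation delay = d/s = 63000 m / 204000000 m/s = 308.824 μs.
Total = 337.0 μs.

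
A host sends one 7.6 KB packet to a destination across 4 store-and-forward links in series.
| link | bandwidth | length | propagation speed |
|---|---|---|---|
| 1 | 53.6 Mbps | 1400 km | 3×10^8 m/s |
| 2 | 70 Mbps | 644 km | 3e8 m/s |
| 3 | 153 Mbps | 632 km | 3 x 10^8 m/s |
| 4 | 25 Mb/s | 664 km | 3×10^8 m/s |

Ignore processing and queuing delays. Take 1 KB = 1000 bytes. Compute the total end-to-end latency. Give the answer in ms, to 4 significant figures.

15.97 ms

L = 60800 bits.
Transmission delays (L/R per hop): 1.13433, 0.868571, 0.397386, 2.432 ms; sum = 4.83229 ms.
Propagation delays (d/s per hop): 4.66667, 2.14667, 2.10667, 2.21333 ms; sum = 11.1333 ms.
End-to-end = 15.97 ms.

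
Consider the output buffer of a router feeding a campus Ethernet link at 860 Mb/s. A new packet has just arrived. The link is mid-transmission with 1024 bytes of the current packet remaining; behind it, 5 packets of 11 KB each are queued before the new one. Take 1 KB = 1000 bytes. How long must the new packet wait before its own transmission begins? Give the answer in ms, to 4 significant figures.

0.5212 ms

Each queued packet: L/R = 88000/860000000 = 0.102326 ms.
5 queued → 0.511628 ms.
Plus remaining 8192 bits of current packet: 0.00952558 ms.
Queuing delay = 0.5212 ms.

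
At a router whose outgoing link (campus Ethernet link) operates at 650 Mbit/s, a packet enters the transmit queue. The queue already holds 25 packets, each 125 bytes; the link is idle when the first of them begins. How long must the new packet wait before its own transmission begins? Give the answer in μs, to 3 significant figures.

38.5 μs

Each queued packet: L/R = 1000/650000000 = 1.53846 μs.
25 queued → 38.4615 μs.
Queuing delay = 38.5 μs.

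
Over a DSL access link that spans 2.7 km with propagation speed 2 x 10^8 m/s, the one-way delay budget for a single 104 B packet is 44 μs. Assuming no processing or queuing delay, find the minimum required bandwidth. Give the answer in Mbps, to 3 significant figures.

L = 832 bits.
Propagation delay = 2700 / 200000000 = 13.5 μs.
Transmission budget = 44 − 13.5 = 30.5 μs.
R ≥ L / t_tx = 832 bits / 3.05e-05 s = 27.3 Mbps.

27.3 Mbps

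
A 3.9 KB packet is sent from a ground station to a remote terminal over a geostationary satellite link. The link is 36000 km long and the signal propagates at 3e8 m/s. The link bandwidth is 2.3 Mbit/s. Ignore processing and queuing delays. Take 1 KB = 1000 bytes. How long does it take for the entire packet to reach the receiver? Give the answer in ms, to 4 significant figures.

L = 31200 bits.
Transmission delay = L/R = 31200 / 2300000 = 13.5652 ms.
Propagation delay = d/s = 36000000 m / 300000000 m/s = 120 ms.
Total = 133.6 ms.

133.6 ms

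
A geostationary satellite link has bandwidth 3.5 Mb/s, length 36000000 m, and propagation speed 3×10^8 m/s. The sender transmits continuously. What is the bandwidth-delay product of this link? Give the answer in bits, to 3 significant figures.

420000 bits

Propagation delay = 36000000 / 300000000 = 0.12 s.
BDP = R × t_prop = 3500000 × 0.12 = 420000 bits.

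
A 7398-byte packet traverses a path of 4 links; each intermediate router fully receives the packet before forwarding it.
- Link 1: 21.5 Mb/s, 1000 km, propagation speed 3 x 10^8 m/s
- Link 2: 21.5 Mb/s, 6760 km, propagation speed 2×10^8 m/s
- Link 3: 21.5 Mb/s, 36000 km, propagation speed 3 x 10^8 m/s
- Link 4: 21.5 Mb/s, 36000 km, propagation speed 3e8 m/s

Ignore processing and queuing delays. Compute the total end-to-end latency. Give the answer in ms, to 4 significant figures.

288.1 ms

L = 7398 × 8 = 59184 bits.
Transmission delay per hop = L/R = 59184/21500000 = 2.75274 ms; 4 hops → 11.011 ms.
Propagation delays (d/s per hop): 3.33333, 33.8, 120, 120 ms; sum = 277.133 ms.
End-to-end = 288.1 ms.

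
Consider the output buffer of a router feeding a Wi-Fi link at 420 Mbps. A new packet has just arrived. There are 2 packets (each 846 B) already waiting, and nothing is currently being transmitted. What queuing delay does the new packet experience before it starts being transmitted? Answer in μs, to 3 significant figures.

32.2 μs

Each queued packet: L/R = 6768/420000000 = 16.1143 μs.
2 queued → 32.2286 μs.
Queuing delay = 32.2 μs.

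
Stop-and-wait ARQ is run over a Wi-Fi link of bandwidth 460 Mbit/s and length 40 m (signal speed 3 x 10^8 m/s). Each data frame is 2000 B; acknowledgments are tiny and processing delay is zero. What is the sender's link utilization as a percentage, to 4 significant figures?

t_tx = L/R = 16000/460000000 = 3.47826e-05 s.
t_prop = 40/300000000 = 1.33333e-07 s; RTT = 2.66667e-07 s.
Cycle = t_tx + RTT = 3.50493e-05 s.
Utilization = t_tx / cycle = 3.47826e-05/3.50493e-05 = 99.24 %.

99.24 %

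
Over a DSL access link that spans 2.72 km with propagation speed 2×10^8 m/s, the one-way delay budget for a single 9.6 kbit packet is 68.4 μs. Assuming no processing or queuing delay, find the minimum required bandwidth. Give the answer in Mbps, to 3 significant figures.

Propagation delay = 2720 / 200000000 = 13.6 μs.
Transmission budget = 68.4 − 13.6 = 54.8 μs.
R ≥ L / t_tx = 9600 bits / 5.48e-05 s = 175 Mbps.

175 Mbps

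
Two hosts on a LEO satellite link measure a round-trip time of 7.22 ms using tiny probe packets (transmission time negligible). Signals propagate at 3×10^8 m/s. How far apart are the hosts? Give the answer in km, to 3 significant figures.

1080 km

One-way propagation = RTT/2 = 3.61 ms.
d = s × t = 300000000 × 0.00361 = 1080 km.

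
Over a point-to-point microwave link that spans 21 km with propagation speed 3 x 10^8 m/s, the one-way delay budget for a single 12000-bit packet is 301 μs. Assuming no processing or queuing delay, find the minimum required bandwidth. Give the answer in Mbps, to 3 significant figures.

51.9 Mbps

Propagation delay = 21000 / 300000000 = 70 μs.
Transmission budget = 301 − 70 = 231 μs.
R ≥ L / t_tx = 12000 bits / 0.000231 s = 51.9 Mbps.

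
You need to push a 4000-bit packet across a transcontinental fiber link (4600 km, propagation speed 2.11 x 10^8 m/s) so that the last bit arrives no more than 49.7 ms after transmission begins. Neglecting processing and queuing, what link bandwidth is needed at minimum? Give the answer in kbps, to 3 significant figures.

Propagation delay = 4600000 / 211000000 = 21.8009 ms.
Transmission budget = 49.7 − 21.8009 = 27.8991 ms.
R ≥ L / t_tx = 4000 bits / 0.0278991 s = 143 kbps.

143 kbps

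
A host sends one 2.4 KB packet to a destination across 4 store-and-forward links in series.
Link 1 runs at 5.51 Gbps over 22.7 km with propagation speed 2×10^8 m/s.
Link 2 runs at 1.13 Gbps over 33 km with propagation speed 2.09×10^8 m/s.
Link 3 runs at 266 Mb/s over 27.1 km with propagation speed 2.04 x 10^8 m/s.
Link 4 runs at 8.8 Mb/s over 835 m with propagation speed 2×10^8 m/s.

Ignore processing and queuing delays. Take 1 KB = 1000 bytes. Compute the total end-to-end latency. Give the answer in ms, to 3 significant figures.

L = 19200 bits.
Transmission delays (L/R per hop): 0.00348457, 0.0169912, 0.0721805, 2.18182 ms; sum = 2.27447 ms.
Propagation delays (d/s per hop): 0.1135, 0.157895, 0.132843, 0.004175 ms; sum = 0.408413 ms.
End-to-end = 2.68 ms.

2.68 ms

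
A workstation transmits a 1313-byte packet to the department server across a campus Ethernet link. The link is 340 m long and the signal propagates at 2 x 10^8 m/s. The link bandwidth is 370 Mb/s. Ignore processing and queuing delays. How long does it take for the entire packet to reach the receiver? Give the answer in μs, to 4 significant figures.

L = 1313 × 8 = 10504 bits.
Transmission delay = L/R = 10504 / 370000000 = 28.3892 μs.
Propagation delay = d/s = 340 m / 200000000 m/s = 1.7 μs.
Total = 30.09 μs.

30.09 μs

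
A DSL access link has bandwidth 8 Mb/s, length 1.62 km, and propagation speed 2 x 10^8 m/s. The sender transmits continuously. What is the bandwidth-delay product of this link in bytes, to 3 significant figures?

8.10 bytes

Propagation delay = 1620 / 200000000 = 8.1e-06 s.
BDP = R × t_prop = 8000000 × 8.1e-06 = 64.8 bits.
In bytes: 64.8/8 = 8.10 bytes.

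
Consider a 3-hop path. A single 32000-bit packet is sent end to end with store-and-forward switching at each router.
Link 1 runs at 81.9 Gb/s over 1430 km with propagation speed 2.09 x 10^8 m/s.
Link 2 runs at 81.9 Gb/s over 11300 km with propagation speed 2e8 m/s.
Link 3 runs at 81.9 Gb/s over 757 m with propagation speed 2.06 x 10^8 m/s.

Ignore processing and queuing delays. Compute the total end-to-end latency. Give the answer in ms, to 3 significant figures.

63.3 ms

Transmission delay per hop = L/R = 32000/81900000000 = 0.00039072 ms; 3 hops → 0.00117216 ms.
Propagation delays (d/s per hop): 6.84211, 56.5, 0.00367476 ms; sum = 63.3458 ms.
End-to-end = 63.3 ms.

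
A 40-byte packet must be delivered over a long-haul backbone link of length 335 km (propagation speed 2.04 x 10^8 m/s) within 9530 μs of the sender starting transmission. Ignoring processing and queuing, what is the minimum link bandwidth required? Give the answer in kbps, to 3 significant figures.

40.6 kbps

L = 320 bits.
Propagation delay = 335000 / 204000000 = 1642.16 μs.
Transmission budget = 9530 − 1642.16 = 7887.84 μs.
R ≥ L / t_tx = 320 bits / 0.00788784 s = 40.6 kbps.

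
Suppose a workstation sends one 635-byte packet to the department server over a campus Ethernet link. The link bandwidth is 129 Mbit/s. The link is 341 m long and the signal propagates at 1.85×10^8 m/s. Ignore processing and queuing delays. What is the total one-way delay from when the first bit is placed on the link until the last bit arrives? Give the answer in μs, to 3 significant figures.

L = 635 × 8 = 5080 bits.
Transmission delay = L/R = 5080 / 129000000 = 39.3798 μs.
Propagation delay = d/s = 341 m / 185000000 m/s = 1.84324 μs.
Total = 41.2 μs.

41.2 μs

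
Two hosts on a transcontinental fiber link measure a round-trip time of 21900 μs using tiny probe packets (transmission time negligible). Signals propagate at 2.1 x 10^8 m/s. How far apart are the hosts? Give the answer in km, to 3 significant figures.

One-way propagation = RTT/2 = 10950 μs.
d = s × t = 210000000 × 0.01095 = 2300 km.

2300 km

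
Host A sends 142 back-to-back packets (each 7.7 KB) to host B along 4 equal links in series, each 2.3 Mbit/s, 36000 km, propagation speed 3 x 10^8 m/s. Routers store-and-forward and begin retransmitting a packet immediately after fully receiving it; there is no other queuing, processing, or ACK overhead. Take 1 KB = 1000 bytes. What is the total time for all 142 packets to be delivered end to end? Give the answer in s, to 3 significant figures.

Per-hop transmission t_tx = L/R = 61600/2300000 = 0.0267826 s.
Per-hop propagation t_prop = 36000000/300000000 = 0.12 s.
Pipeline fill: first packet needs 4·t_tx to clear all hops; remaining 141 packets each add one t_tx.
Total = (4+142-1)·t_tx + 4·t_prop = 145·0.0267826 + 4·0.12 = 4.36 s.

4.36 s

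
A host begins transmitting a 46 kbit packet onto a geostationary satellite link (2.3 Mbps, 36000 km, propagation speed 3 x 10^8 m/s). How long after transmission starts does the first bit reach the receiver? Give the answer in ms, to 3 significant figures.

120 ms

First bit experiences only propagation delay: d/s = 36000000/300000000 = 120 ms.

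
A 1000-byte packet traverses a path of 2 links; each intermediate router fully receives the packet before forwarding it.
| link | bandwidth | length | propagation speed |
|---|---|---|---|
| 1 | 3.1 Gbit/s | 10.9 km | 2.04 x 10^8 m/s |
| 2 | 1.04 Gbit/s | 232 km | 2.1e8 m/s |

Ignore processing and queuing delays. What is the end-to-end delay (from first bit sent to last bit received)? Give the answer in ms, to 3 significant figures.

1.17 ms

L = 1000 × 8 = 8000 bits.
Transmission delays (L/R per hop): 0.00258065, 0.00769231 ms; sum = 0.010273 ms.
Propagation delays (d/s per hop): 0.0534314, 1.10476 ms; sum = 1.15819 ms.
End-to-end = 1.17 ms.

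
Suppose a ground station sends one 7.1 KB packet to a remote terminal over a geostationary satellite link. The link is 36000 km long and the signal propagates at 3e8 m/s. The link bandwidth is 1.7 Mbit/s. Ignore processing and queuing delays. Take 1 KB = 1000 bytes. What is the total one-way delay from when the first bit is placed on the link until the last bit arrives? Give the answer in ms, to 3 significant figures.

L = 56800 bits.
Transmission delay = L/R = 56800 / 1700000 = 33.4118 ms.
Propagation delay = d/s = 36000000 m / 300000000 m/s = 120 ms.
Total = 153 ms.

153 ms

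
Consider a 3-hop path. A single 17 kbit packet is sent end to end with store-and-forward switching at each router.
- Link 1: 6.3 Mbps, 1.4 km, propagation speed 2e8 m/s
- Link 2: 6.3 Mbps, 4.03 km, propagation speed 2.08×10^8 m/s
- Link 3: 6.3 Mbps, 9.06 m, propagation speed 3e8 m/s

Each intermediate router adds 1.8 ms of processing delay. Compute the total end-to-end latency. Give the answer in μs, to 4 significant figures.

L = 17000 bits.
Transmission delay per hop = L/R = 17000/6300000 = 2698.41 μs; 3 hops → 8095.24 μs.
Propagation delays (d/s per hop): 7, 19.375, 0.0302 μs; sum = 26.4052 μs.
Processing at 2 router(s): 2 × 1.8 ms = 3600 μs.
End-to-end = 11720 μs.

11720 μs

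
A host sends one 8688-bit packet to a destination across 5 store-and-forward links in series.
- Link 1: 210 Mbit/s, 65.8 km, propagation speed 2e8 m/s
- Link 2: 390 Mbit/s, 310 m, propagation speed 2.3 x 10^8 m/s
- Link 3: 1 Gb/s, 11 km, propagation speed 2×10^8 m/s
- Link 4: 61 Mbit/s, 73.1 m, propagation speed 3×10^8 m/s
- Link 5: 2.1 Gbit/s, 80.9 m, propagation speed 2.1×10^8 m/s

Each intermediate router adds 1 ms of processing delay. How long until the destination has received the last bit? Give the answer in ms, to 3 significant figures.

Transmission delays (L/R per hop): 0.0413714, 0.0222769, 0.008688, 0.142426, 0.00413714 ms; sum = 0.2189 ms.
Propagation delays (d/s per hop): 0.329, 0.00134783, 0.055, 0.000243667, 0.000385238 ms; sum = 0.385977 ms.
Processing at 4 router(s): 4 × 1 ms = 4 ms.
End-to-end = 4.60 ms.

4.60 ms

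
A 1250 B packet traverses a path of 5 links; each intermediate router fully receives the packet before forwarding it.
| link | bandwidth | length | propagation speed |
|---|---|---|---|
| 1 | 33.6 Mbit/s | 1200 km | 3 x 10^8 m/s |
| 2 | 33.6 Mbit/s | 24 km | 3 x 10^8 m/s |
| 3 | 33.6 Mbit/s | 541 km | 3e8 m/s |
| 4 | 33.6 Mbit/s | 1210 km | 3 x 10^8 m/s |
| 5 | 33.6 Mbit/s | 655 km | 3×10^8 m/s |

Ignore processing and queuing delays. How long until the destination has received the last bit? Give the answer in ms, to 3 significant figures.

13.6 ms

L = 1250 × 8 = 10000 bits.
Transmission delay per hop = L/R = 10000/33600000 = 0.297619 ms; 5 hops → 1.4881 ms.
Propagation delays (d/s per hop): 4, 0.08, 1.80333, 4.03333, 2.18333 ms; sum = 12.1 ms.
End-to-end = 13.6 ms.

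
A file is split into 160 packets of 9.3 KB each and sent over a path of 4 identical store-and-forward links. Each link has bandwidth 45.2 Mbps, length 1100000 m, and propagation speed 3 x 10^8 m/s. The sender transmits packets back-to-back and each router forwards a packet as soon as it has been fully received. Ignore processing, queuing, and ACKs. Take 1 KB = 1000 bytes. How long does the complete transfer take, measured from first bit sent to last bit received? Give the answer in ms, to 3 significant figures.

283 ms

Per-hop transmission t_tx = L/R = 74400/45200000 = 1.64602 ms.
Per-hop propagation t_prop = 1100000/300000000 = 3.66667 ms.
Pipeline fill: first packet needs 4·t_tx to clear all hops; remaining 159 packets each add one t_tx.
Total = (4+160-1)·t_tx + 4·t_prop = 163·1.64602 + 4·3.66667 = 283 ms.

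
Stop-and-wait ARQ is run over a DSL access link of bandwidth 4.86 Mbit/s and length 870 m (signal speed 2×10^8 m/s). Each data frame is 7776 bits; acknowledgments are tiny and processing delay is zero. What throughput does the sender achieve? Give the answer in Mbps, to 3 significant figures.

4.83 Mbps

t_tx = L/R = 7776/4860000 = 0.0016 s.
t_prop = 870/200000000 = 4.35e-06 s; RTT = 8.7e-06 s.
Cycle = t_tx + RTT = 0.0016087 s.
Throughput = L / cycle = 7776 / 0.0016087 = 4.83 Mbps.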